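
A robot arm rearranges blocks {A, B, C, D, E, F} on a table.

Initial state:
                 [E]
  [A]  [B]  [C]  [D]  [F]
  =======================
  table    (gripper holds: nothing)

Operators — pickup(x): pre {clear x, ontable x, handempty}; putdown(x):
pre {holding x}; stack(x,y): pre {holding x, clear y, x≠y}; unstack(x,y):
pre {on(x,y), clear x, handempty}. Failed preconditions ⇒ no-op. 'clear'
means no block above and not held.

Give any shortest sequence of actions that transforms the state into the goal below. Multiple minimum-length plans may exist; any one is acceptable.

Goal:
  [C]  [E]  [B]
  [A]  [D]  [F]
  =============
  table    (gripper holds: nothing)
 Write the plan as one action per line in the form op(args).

step 1 (pickup(B)): towers=[A; C; D/E; F] holding=B
step 2 (stack(B, F)): towers=[A; C; D/E; F/B] holding=-
step 3 (pickup(C)): towers=[A; D/E; F/B] holding=C
step 4 (stack(C, A)): towers=[A/C; D/E; F/B] holding=-
goal check: towers=[A/C; D/E; F/B] holding=- — reached (length 4, optimal by BFS)

pickup(B)
stack(B, F)
pickup(C)
stack(C, A)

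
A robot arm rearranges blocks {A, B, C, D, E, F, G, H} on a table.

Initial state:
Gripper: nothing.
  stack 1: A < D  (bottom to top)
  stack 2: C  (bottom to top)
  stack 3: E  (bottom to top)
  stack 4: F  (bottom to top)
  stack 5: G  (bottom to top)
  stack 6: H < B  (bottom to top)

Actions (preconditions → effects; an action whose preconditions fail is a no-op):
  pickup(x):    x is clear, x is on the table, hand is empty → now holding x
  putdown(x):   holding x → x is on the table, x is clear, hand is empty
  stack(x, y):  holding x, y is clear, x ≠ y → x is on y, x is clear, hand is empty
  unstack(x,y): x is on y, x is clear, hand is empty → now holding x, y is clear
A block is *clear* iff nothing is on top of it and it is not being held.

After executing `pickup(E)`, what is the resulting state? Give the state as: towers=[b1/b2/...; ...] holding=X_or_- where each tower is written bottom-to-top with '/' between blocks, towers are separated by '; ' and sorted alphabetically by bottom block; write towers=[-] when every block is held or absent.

before: towers=[A/D; C; E; F; G; H/B] holding=-
pre[pickup(E)]: clear(E) ok, ontable(E) ok, handempty ok
all met → apply pickup(E)
after:  towers=[A/D; C; F; G; H/B] holding=E

towers=[A/D; C; F; G; H/B] holding=E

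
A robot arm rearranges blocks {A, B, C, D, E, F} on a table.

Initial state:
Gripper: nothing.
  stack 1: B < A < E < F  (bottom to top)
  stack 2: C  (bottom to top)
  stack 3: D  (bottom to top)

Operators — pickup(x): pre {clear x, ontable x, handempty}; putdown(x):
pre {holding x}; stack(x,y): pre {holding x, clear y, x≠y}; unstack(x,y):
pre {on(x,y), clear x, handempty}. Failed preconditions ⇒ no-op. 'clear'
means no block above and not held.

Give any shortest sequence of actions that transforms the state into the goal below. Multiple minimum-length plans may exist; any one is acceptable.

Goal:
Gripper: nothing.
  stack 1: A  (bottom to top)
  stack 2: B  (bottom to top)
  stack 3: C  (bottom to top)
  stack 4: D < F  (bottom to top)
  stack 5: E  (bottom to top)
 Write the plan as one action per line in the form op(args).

unstack(F, E)
stack(F, D)
unstack(E, A)
putdown(E)
unstack(A, B)
putdown(A)

step 1 (unstack(F, E)): towers=[B/A/E; C; D] holding=F
step 2 (stack(F, D)): towers=[B/A/E; C; D/F] holding=-
step 3 (unstack(E, A)): towers=[B/A; C; D/F] holding=E
step 4 (putdown(E)): towers=[B/A; C; D/F; E] holding=-
step 5 (unstack(A, B)): towers=[B; C; D/F; E] holding=A
step 6 (putdown(A)): towers=[A; B; C; D/F; E] holding=-
goal check: towers=[A; B; C; D/F; E] holding=- — reached (length 6, optimal by BFS)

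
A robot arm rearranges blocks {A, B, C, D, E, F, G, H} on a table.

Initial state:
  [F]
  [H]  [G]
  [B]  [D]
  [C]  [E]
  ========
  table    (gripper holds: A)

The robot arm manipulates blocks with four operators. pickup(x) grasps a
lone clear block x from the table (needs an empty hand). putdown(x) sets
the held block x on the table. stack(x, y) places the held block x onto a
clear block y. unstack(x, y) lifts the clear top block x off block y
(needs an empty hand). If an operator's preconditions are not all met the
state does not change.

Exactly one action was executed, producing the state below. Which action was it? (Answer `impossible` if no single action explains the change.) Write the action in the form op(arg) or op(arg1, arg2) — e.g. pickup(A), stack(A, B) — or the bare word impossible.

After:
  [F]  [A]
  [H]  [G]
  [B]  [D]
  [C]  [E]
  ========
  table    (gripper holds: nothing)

stack(A, G)

target: towers=[C/B/H/F; E/D/G/A] holding=-
        putdown(A) → towers=[A; C/B/H/F; E/D/G] holding=-
       stack(A, G) → towers=[C/B/H/F; E/D/G/A] holding=-  ← match
       stack(A, F) → towers=[C/B/H/F/A; E/D/G] holding=-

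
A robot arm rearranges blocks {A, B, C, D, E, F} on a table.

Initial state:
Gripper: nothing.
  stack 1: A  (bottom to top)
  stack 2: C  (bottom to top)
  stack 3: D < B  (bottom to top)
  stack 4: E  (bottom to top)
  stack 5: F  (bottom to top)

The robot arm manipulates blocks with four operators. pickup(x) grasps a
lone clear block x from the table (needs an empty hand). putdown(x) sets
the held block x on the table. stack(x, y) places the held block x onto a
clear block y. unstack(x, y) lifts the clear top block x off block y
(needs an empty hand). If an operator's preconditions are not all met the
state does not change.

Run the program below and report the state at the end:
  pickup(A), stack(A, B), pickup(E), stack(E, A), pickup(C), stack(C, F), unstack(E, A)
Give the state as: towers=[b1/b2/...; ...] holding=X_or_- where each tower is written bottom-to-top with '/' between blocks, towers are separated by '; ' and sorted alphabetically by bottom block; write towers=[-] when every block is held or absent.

towers=[D/B/A; F/C] holding=E

step 1 (pickup(A)): towers=[C; D/B; E; F] holding=A
step 2 (stack(A, B)): towers=[C; D/B/A; E; F] holding=-
step 3 (pickup(E)): towers=[C; D/B/A; F] holding=E
step 4 (stack(E, A)): towers=[C; D/B/A/E; F] holding=-
step 5 (pickup(C)): towers=[D/B/A/E; F] holding=C
step 6 (stack(C, F)): towers=[D/B/A/E; F/C] holding=-
step 7 (unstack(E, A)): towers=[D/B/A; F/C] holding=E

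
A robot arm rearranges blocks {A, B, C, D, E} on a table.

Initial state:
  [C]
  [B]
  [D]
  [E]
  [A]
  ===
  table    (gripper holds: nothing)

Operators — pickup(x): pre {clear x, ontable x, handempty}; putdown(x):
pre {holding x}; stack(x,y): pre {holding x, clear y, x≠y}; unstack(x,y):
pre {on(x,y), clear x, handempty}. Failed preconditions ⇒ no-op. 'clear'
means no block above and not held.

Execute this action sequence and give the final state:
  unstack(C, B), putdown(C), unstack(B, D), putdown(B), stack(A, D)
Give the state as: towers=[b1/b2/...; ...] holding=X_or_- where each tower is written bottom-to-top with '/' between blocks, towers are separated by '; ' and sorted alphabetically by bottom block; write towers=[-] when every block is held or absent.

step 1 (unstack(C, B)): towers=[A/E/D/B] holding=C
step 2 (putdown(C)): towers=[A/E/D/B; C] holding=-
step 3 (unstack(B, D)): towers=[A/E/D; C] holding=B
step 4 (putdown(B)): towers=[A/E/D; B; C] holding=-
step 5 (stack(A, D)) [no-op]: towers=[A/E/D; B; C] holding=-

towers=[A/E/D; B; C] holding=-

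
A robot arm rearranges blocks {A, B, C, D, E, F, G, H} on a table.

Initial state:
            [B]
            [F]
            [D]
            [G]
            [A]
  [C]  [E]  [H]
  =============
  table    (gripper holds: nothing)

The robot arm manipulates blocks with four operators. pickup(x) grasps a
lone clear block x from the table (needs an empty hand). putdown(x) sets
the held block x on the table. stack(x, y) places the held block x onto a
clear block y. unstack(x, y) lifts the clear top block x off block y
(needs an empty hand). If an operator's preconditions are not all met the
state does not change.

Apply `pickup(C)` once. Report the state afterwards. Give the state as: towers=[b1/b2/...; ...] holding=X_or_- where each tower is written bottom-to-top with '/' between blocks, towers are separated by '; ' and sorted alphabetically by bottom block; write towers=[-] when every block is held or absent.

before: towers=[C; E; H/A/G/D/F/B] holding=-
pre[pickup(C)]: clear(C) ok, ontable(C) ok, handempty ok
all met → apply pickup(C)
after:  towers=[E; H/A/G/D/F/B] holding=C

towers=[E; H/A/G/D/F/B] holding=C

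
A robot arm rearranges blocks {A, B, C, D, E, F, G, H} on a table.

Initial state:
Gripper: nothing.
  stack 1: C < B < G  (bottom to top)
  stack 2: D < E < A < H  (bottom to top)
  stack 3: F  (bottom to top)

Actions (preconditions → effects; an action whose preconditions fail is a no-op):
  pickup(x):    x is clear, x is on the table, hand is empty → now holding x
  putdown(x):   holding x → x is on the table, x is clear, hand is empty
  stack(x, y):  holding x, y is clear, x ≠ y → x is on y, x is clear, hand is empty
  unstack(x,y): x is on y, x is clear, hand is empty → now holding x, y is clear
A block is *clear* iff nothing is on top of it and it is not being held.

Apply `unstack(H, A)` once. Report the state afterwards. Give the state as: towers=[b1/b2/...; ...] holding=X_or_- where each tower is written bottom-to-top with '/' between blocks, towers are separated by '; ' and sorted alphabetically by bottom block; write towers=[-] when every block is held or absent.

before: towers=[C/B/G; D/E/A/H; F] holding=-
pre[unstack(H, A)]: on(H,A) ok, clear(H) ok, handempty ok
all met → apply unstack(H, A)
after:  towers=[C/B/G; D/E/A; F] holding=H

towers=[C/B/G; D/E/A; F] holding=H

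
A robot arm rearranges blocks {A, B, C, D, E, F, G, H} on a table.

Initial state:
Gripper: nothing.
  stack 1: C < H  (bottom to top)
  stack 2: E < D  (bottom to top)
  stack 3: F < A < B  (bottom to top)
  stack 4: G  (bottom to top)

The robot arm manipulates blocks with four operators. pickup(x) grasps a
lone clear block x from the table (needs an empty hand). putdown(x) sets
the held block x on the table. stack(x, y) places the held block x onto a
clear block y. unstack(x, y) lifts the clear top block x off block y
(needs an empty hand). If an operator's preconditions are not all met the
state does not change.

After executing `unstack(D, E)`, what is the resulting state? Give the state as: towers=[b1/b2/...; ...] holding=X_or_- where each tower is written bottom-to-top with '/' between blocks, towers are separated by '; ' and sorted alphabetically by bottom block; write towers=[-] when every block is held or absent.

towers=[C/H; E; F/A/B; G] holding=D

before: towers=[C/H; E/D; F/A/B; G] holding=-
pre[unstack(D, E)]: on(D,E) ✓, clear(D) ✓, handempty ✓
all met → apply unstack(D, E)
after:  towers=[C/H; E; F/A/B; G] holding=D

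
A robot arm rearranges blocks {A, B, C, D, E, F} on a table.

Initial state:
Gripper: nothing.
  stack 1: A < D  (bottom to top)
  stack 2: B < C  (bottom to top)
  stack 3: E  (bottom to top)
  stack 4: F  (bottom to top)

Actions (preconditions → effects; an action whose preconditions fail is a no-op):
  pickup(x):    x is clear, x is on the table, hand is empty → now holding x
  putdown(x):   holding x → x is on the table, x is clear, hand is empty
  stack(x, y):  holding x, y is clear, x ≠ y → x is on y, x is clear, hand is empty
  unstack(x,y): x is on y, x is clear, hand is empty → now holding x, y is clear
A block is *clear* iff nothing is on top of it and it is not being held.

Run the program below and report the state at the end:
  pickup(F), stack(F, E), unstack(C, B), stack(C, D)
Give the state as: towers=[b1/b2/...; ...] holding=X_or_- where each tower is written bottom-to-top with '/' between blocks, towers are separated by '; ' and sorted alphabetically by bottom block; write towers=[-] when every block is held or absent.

towers=[A/D/C; B; E/F] holding=-

step 1 (pickup(F)): towers=[A/D; B/C; E] holding=F
step 2 (stack(F, E)): towers=[A/D; B/C; E/F] holding=-
step 3 (unstack(C, B)): towers=[A/D; B; E/F] holding=C
step 4 (stack(C, D)): towers=[A/D/C; B; E/F] holding=-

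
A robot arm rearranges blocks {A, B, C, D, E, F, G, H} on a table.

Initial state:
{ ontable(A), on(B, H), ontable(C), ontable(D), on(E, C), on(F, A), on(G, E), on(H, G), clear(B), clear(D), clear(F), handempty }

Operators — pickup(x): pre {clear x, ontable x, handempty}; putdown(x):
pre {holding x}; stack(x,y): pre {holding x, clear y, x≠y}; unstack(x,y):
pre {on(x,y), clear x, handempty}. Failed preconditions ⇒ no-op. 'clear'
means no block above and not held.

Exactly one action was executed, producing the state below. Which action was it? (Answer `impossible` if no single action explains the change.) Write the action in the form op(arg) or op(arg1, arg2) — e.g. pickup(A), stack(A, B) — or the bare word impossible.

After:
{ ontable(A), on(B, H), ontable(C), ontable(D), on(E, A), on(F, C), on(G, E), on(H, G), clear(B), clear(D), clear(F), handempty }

impossible

target: towers=[A/E/G/H/B; C/F; D] holding=-
     unstack(B, H) → towers=[A/F; C/E/G/H; D] holding=B
     unstack(F, A) → towers=[A; C/E/G/H/B; D] holding=F
         pickup(D) → towers=[A/F; C/E/G/H/B] holding=D
none of the 3 applicable actions match → impossible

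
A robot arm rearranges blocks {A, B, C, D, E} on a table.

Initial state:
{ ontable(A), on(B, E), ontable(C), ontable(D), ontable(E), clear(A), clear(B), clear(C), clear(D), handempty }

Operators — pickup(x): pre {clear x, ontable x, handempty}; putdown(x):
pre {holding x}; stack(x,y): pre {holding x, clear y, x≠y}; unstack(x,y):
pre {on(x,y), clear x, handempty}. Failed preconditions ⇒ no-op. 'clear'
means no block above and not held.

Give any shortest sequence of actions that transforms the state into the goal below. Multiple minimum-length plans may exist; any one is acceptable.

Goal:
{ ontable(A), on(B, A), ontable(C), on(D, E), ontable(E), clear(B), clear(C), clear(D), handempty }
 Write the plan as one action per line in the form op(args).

unstack(B, E)
stack(B, A)
pickup(D)
stack(D, E)

step 1 (unstack(B, E)): towers=[A; C; D; E] holding=B
step 2 (stack(B, A)): towers=[A/B; C; D; E] holding=-
step 3 (pickup(D)): towers=[A/B; C; E] holding=D
step 4 (stack(D, E)): towers=[A/B; C; E/D] holding=-
goal check: towers=[A/B; C; E/D] holding=- — reached (length 4, optimal by BFS)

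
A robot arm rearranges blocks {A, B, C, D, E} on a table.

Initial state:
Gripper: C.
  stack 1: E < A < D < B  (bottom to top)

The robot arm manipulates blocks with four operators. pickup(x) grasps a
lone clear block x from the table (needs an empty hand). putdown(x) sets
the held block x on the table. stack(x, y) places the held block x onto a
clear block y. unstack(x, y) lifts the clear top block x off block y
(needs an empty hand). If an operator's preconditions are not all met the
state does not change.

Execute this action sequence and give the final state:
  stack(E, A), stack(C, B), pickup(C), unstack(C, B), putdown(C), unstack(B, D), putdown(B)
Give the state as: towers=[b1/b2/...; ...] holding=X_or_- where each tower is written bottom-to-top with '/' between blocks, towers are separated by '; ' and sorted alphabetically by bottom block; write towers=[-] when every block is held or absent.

step 1 (stack(E, A)) [no-op]: towers=[E/A/D/B] holding=C
step 2 (stack(C, B)): towers=[E/A/D/B/C] holding=-
step 3 (pickup(C)) [no-op]: towers=[E/A/D/B/C] holding=-
step 4 (unstack(C, B)): towers=[E/A/D/B] holding=C
step 5 (putdown(C)): towers=[C; E/A/D/B] holding=-
step 6 (unstack(B, D)): towers=[C; E/A/D] holding=B
step 7 (putdown(B)): towers=[B; C; E/A/D] holding=-

towers=[B; C; E/A/D] holding=-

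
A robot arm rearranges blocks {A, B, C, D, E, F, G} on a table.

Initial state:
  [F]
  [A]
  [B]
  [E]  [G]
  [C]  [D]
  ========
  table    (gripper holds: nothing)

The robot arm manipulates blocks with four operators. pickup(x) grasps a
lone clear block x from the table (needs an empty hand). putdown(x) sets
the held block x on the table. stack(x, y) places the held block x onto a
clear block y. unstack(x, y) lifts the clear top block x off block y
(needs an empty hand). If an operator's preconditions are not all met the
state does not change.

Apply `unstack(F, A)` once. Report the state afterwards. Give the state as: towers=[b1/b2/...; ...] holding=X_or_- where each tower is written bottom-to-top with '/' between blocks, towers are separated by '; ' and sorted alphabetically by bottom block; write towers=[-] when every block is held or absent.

before: towers=[C/E/B/A/F; D/G] holding=-
pre[unstack(F, A)]: on(F,A) ✓, clear(F) ✓, handempty ✓
all met → apply unstack(F, A)
after:  towers=[C/E/B/A; D/G] holding=F

towers=[C/E/B/A; D/G] holding=F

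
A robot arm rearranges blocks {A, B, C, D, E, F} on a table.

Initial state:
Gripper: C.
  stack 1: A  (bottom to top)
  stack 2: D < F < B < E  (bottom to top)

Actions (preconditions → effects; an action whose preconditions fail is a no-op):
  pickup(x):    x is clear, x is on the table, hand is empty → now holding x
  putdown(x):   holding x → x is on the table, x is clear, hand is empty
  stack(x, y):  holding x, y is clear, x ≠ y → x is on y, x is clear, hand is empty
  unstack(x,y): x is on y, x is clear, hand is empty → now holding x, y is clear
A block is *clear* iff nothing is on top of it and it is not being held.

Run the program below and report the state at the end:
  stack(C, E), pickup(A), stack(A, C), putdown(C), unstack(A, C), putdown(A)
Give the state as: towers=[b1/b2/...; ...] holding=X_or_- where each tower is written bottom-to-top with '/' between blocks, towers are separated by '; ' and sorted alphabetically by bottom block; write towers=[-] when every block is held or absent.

step 1 (stack(C, E)): towers=[A; D/F/B/E/C] holding=-
step 2 (pickup(A)): towers=[D/F/B/E/C] holding=A
step 3 (stack(A, C)): towers=[D/F/B/E/C/A] holding=-
step 4 (putdown(C)) [no-op]: towers=[D/F/B/E/C/A] holding=-
step 5 (unstack(A, C)): towers=[D/F/B/E/C] holding=A
step 6 (putdown(A)): towers=[A; D/F/B/E/C] holding=-

towers=[A; D/F/B/E/C] holding=-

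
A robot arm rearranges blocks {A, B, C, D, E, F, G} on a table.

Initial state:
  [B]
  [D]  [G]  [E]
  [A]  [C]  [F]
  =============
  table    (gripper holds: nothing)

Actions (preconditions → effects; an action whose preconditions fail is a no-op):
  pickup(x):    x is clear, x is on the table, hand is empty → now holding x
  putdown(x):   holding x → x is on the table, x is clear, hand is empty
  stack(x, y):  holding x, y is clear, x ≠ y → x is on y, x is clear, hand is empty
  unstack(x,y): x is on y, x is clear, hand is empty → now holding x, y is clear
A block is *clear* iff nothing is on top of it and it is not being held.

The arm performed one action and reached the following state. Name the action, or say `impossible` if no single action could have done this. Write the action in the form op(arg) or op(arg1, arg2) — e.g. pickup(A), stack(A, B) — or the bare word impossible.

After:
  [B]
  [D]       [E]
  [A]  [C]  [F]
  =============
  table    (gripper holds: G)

unstack(G, C)

target: towers=[A/D/B; C; F/E] holding=G
     unstack(B, D) → towers=[A/D; C/G; F/E] holding=B
     unstack(G, C) → towers=[A/D/B; C; F/E] holding=G  ← match
     unstack(E, F) → towers=[A/D/B; C/G; F] holding=E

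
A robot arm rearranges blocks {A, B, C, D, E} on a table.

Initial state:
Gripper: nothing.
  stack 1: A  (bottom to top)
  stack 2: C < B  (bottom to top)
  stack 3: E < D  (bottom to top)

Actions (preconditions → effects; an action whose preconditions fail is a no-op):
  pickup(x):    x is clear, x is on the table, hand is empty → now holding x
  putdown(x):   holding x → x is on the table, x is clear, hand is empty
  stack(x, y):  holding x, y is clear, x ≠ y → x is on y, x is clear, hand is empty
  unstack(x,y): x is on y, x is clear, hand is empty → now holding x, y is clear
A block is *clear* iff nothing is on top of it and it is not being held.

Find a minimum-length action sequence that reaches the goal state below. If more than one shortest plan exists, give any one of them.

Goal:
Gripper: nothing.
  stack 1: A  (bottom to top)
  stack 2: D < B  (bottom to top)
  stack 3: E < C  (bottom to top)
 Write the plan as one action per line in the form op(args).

unstack(D, E)
putdown(D)
unstack(B, C)
stack(B, D)
pickup(C)
stack(C, E)

step 1 (unstack(D, E)): towers=[A; C/B; E] holding=D
step 2 (putdown(D)): towers=[A; C/B; D; E] holding=-
step 3 (unstack(B, C)): towers=[A; C; D; E] holding=B
step 4 (stack(B, D)): towers=[A; C; D/B; E] holding=-
step 5 (pickup(C)): towers=[A; D/B; E] holding=C
step 6 (stack(C, E)): towers=[A; D/B; E/C] holding=-
goal check: towers=[A; D/B; E/C] holding=- — reached (length 6, optimal by BFS)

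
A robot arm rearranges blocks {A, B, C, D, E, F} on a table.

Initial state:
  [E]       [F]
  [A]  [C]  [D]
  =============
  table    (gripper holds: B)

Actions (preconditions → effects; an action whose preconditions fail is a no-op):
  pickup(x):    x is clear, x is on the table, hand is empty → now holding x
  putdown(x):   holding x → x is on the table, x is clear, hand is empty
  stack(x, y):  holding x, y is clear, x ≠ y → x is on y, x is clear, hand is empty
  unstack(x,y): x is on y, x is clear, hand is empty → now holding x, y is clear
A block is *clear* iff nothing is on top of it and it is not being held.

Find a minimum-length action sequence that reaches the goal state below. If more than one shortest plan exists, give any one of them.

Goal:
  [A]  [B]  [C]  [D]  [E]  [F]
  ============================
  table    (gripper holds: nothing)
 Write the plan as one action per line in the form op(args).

step 1 (putdown(B)): towers=[A/E; B; C; D/F] holding=-
step 2 (unstack(F, D)): towers=[A/E; B; C; D] holding=F
step 3 (putdown(F)): towers=[A/E; B; C; D; F] holding=-
step 4 (unstack(E, A)): towers=[A; B; C; D; F] holding=E
step 5 (putdown(E)): towers=[A; B; C; D; E; F] holding=-
goal check: towers=[A; B; C; D; E; F] holding=- — reached (length 5, optimal by BFS)

putdown(B)
unstack(F, D)
putdown(F)
unstack(E, A)
putdown(E)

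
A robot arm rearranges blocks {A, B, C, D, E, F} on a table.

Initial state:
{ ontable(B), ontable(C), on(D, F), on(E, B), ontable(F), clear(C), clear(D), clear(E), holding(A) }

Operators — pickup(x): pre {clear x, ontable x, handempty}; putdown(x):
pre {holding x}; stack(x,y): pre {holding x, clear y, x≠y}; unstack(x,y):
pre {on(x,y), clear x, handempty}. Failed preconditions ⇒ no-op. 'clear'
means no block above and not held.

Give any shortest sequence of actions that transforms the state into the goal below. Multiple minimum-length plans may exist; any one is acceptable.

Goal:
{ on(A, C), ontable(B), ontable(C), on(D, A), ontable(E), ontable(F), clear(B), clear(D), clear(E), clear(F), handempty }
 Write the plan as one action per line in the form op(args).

stack(A, C)
unstack(D, F)
stack(D, A)
unstack(E, B)
putdown(E)

step 1 (stack(A, C)): towers=[B/E; C/A; F/D] holding=-
step 2 (unstack(D, F)): towers=[B/E; C/A; F] holding=D
step 3 (stack(D, A)): towers=[B/E; C/A/D; F] holding=-
step 4 (unstack(E, B)): towers=[B; C/A/D; F] holding=E
step 5 (putdown(E)): towers=[B; C/A/D; E; F] holding=-
goal check: towers=[B; C/A/D; E; F] holding=- — reached (length 5, optimal by BFS)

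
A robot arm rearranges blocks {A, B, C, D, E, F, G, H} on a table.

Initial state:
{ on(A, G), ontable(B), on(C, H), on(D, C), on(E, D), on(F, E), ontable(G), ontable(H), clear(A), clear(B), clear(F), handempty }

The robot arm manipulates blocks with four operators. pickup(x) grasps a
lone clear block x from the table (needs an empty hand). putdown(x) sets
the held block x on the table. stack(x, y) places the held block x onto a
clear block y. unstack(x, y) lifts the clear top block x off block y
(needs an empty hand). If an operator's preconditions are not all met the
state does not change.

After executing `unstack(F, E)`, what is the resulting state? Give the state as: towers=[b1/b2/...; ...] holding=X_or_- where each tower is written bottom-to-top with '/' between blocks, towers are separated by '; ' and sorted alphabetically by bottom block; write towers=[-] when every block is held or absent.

towers=[B; G/A; H/C/D/E] holding=F

before: towers=[B; G/A; H/C/D/E/F] holding=-
pre[unstack(F, E)]: on(F,E) yes, clear(F) yes, handempty yes
all met → apply unstack(F, E)
after:  towers=[B; G/A; H/C/D/E] holding=F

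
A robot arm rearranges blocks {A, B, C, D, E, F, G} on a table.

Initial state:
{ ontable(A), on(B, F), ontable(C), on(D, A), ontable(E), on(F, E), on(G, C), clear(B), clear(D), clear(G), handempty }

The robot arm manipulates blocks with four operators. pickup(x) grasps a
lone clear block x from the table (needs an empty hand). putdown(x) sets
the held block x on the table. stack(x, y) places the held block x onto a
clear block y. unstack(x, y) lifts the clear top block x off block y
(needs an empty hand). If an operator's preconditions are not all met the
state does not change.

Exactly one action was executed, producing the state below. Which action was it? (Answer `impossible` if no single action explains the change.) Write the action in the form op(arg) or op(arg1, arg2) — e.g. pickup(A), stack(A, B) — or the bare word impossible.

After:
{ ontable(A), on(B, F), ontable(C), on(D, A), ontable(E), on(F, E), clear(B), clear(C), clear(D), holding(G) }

target: towers=[A/D; C; E/F/B] holding=G
     unstack(B, F) → towers=[A/D; C/G; E/F] holding=B
     unstack(G, C) → towers=[A/D; C; E/F/B] holding=G  ← match
     unstack(D, A) → towers=[A; C/G; E/F/B] holding=D

unstack(G, C)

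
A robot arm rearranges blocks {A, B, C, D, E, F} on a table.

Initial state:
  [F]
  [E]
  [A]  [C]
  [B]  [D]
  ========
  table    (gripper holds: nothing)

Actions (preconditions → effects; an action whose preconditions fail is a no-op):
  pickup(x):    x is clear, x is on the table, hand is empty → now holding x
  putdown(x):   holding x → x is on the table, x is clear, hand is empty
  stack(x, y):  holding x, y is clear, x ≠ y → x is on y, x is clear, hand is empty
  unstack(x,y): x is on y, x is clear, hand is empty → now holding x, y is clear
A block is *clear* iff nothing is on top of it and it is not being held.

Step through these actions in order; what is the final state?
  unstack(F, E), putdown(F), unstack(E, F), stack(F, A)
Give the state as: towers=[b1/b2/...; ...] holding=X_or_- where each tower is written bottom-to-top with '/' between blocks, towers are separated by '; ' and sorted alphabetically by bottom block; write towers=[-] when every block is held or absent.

towers=[B/A/E; D/C; F] holding=-

step 1 (unstack(F, E)): towers=[B/A/E; D/C] holding=F
step 2 (putdown(F)): towers=[B/A/E; D/C; F] holding=-
step 3 (unstack(E, F)) [no-op]: towers=[B/A/E; D/C; F] holding=-
step 4 (stack(F, A)) [no-op]: towers=[B/A/E; D/C; F] holding=-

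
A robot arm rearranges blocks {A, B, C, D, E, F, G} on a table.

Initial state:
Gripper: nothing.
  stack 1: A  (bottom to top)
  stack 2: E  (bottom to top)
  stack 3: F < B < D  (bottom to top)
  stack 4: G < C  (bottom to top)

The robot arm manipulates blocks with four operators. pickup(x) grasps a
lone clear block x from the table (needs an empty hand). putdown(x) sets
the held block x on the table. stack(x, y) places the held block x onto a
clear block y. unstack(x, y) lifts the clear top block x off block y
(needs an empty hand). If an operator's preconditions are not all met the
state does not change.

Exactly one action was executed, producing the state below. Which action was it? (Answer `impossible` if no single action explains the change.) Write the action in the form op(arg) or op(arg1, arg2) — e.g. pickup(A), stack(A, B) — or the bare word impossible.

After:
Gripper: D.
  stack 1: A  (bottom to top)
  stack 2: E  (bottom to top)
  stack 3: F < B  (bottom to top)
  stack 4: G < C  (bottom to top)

unstack(D, B)

target: towers=[A; E; F/B; G/C] holding=D
     unstack(D, B) → towers=[A; E; F/B; G/C] holding=D  ← match
         pickup(A) → towers=[E; F/B/D; G/C] holding=A
         pickup(E) → towers=[A; F/B/D; G/C] holding=E
     unstack(C, G) → towers=[A; E; F/B/D; G] holding=C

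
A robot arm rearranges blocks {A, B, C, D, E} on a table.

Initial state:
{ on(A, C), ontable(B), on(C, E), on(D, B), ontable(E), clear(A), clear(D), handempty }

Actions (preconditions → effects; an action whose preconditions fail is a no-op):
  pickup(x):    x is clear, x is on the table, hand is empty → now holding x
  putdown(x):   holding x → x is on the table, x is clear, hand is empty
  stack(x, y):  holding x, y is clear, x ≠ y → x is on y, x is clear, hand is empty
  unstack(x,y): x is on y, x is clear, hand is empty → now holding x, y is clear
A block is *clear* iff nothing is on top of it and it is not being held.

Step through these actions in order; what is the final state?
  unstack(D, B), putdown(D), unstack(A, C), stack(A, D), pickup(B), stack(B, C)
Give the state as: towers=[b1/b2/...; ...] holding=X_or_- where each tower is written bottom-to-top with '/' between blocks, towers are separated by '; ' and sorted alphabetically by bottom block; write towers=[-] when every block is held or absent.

towers=[D/A; E/C/B] holding=-

step 1 (unstack(D, B)): towers=[B; E/C/A] holding=D
step 2 (putdown(D)): towers=[B; D; E/C/A] holding=-
step 3 (unstack(A, C)): towers=[B; D; E/C] holding=A
step 4 (stack(A, D)): towers=[B; D/A; E/C] holding=-
step 5 (pickup(B)): towers=[D/A; E/C] holding=B
step 6 (stack(B, C)): towers=[D/A; E/C/B] holding=-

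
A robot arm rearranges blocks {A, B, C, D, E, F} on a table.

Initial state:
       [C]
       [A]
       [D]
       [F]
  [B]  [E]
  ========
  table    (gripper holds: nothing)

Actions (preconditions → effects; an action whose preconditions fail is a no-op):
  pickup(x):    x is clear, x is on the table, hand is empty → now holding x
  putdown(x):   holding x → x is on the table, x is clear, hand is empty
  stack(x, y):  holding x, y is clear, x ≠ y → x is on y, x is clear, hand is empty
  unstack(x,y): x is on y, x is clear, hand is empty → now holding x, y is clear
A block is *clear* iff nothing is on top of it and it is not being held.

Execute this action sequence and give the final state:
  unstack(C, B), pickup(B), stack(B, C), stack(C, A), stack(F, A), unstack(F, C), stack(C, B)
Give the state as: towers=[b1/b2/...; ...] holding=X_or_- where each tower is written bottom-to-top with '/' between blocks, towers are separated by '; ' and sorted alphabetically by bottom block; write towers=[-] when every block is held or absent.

towers=[E/F/D/A/C/B] holding=-

step 1 (unstack(C, B)) [no-op]: towers=[B; E/F/D/A/C] holding=-
step 2 (pickup(B)): towers=[E/F/D/A/C] holding=B
step 3 (stack(B, C)): towers=[E/F/D/A/C/B] holding=-
step 4 (stack(C, A)) [no-op]: towers=[E/F/D/A/C/B] holding=-
step 5 (stack(F, A)) [no-op]: towers=[E/F/D/A/C/B] holding=-
step 6 (unstack(F, C)) [no-op]: towers=[E/F/D/A/C/B] holding=-
step 7 (stack(C, B)) [no-op]: towers=[E/F/D/A/C/B] holding=-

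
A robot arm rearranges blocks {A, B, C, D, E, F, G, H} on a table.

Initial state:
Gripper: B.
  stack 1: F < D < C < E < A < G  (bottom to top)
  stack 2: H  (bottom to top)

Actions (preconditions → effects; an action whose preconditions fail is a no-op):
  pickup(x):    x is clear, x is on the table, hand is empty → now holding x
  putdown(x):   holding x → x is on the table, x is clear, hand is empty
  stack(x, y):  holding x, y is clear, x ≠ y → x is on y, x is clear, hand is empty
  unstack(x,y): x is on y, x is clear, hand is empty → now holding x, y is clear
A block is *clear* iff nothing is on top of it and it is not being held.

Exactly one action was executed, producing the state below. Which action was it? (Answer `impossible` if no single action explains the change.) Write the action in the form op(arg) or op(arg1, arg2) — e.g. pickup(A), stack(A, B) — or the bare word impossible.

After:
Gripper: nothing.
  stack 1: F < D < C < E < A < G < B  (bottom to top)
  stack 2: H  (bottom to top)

stack(B, G)

target: towers=[F/D/C/E/A/G/B; H] holding=-
        putdown(B) → towers=[B; F/D/C/E/A/G; H] holding=-
       stack(B, G) → towers=[F/D/C/E/A/G/B; H] holding=-  ← match
       stack(B, H) → towers=[F/D/C/E/A/G; H/B] holding=-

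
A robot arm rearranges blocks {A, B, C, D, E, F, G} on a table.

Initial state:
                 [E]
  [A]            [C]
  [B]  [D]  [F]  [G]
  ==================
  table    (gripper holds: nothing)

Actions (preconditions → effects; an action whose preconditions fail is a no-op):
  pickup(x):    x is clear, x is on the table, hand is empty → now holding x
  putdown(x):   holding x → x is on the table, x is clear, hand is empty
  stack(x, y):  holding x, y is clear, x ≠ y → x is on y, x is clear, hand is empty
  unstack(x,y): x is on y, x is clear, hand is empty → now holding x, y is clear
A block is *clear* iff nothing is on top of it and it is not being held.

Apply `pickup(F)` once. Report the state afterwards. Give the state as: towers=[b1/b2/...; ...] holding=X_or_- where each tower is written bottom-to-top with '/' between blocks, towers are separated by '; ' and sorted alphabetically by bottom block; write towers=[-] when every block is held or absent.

before: towers=[B/A; D; F; G/C/E] holding=-
pre[pickup(F)]: clear(F) yes, ontable(F) yes, handempty yes
all met → apply pickup(F)
after:  towers=[B/A; D; G/C/E] holding=F

towers=[B/A; D; G/C/E] holding=F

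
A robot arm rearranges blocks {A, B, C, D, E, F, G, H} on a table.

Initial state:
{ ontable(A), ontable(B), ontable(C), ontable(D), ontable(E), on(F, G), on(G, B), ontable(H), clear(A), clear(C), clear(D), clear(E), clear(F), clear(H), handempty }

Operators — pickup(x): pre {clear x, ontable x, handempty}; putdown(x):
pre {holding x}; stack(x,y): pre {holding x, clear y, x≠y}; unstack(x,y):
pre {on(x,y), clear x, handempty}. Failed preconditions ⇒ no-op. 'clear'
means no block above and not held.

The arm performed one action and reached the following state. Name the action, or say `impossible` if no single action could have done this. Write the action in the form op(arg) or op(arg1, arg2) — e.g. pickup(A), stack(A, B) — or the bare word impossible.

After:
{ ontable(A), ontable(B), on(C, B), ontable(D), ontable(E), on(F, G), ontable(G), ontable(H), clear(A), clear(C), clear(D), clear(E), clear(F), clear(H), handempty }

impossible

target: towers=[A; B/C; D; E; G/F; H] holding=-
         pickup(A) → towers=[B/G/F; C; D; E; H] holding=A
         pickup(E) → towers=[A; B/G/F; C; D; H] holding=E
         pickup(H) → towers=[A; B/G/F; C; D; E] holding=H
     unstack(F, G) → towers=[A; B/G; C; D; E; H] holding=F
         pickup(D) → towers=[A; B/G/F; C; E; H] holding=D
         pickup(C) → towers=[A; B/G/F; D; E; H] holding=C
none of the 6 applicable actions match → impossible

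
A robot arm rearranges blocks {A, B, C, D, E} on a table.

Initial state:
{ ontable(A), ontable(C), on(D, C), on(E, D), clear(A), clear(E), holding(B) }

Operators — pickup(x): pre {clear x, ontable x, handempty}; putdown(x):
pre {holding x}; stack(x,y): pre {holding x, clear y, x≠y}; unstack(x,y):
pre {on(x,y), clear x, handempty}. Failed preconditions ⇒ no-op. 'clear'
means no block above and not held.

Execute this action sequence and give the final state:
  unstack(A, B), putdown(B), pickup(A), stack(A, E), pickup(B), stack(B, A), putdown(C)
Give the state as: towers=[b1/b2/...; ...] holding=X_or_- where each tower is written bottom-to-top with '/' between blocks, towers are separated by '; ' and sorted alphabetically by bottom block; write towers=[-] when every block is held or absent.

towers=[C/D/E/A/B] holding=-

step 1 (unstack(A, B)) [no-op]: towers=[A; C/D/E] holding=B
step 2 (putdown(B)): towers=[A; B; C/D/E] holding=-
step 3 (pickup(A)): towers=[B; C/D/E] holding=A
step 4 (stack(A, E)): towers=[B; C/D/E/A] holding=-
step 5 (pickup(B)): towers=[C/D/E/A] holding=B
step 6 (stack(B, A)): towers=[C/D/E/A/B] holding=-
step 7 (putdown(C)) [no-op]: towers=[C/D/E/A/B] holding=-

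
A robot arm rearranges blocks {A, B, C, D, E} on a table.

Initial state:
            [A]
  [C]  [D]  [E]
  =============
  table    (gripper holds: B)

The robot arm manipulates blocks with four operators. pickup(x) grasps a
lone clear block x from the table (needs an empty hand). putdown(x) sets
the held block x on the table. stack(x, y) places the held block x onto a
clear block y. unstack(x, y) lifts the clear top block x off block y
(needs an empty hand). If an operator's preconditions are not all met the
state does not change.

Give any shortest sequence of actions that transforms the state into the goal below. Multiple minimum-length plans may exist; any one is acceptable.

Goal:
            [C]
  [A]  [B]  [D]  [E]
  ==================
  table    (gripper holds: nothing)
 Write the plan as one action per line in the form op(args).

putdown(B)
unstack(A, E)
putdown(A)
pickup(C)
stack(C, D)

step 1 (putdown(B)): towers=[B; C; D; E/A] holding=-
step 2 (unstack(A, E)): towers=[B; C; D; E] holding=A
step 3 (putdown(A)): towers=[A; B; C; D; E] holding=-
step 4 (pickup(C)): towers=[A; B; D; E] holding=C
step 5 (stack(C, D)): towers=[A; B; D/C; E] holding=-
goal check: towers=[A; B; D/C; E] holding=- — reached (length 5, optimal by BFS)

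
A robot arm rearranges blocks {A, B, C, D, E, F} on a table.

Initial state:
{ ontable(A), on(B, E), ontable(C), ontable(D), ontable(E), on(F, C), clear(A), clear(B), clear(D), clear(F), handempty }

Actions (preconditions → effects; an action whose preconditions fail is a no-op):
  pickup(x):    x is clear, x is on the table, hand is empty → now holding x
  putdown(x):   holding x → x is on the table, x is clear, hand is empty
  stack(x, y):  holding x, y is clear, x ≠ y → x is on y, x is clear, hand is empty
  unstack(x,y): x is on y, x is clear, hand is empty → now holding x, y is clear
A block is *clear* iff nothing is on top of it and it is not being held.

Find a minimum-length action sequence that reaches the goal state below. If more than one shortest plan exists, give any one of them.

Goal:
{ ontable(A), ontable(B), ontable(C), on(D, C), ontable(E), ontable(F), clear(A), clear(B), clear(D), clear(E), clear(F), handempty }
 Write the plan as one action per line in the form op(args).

unstack(B, E)
putdown(B)
unstack(F, C)
putdown(F)
pickup(D)
stack(D, C)

step 1 (unstack(B, E)): towers=[A; C/F; D; E] holding=B
step 2 (putdown(B)): towers=[A; B; C/F; D; E] holding=-
step 3 (unstack(F, C)): towers=[A; B; C; D; E] holding=F
step 4 (putdown(F)): towers=[A; B; C; D; E; F] holding=-
step 5 (pickup(D)): towers=[A; B; C; E; F] holding=D
step 6 (stack(D, C)): towers=[A; B; C/D; E; F] holding=-
goal check: towers=[A; B; C/D; E; F] holding=- — reached (length 6, optimal by BFS)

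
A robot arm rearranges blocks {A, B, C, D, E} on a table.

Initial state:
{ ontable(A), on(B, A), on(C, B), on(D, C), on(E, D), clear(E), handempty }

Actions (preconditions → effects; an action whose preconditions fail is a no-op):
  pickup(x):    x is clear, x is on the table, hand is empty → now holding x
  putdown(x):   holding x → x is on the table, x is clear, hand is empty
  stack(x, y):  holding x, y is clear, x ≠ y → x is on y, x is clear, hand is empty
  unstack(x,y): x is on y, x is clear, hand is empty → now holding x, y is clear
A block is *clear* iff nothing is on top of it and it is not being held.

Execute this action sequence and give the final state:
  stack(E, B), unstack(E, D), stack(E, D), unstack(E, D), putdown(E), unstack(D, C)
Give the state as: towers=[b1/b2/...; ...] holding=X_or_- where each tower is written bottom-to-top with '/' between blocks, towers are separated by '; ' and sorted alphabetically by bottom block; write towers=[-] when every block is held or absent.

towers=[A/B/C; E] holding=D

step 1 (stack(E, B)) [no-op]: towers=[A/B/C/D/E] holding=-
step 2 (unstack(E, D)): towers=[A/B/C/D] holding=E
step 3 (stack(E, D)): towers=[A/B/C/D/E] holding=-
step 4 (unstack(E, D)): towers=[A/B/C/D] holding=E
step 5 (putdown(E)): towers=[A/B/C/D; E] holding=-
step 6 (unstack(D, C)): towers=[A/B/C; E] holding=D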